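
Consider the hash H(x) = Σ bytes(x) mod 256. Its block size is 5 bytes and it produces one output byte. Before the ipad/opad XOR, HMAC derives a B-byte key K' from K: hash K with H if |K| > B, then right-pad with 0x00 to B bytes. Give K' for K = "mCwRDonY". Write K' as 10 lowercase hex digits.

|K| = 8 > B = 5, so first hash the key.
H(K): sum = 109+67+119+82+68+111+110+89 = 755; mod 256 = 243 → f3.
Zero-pad H(K) = f3 to 5 bytes: K' = f3 00 00 00 00.

f300000000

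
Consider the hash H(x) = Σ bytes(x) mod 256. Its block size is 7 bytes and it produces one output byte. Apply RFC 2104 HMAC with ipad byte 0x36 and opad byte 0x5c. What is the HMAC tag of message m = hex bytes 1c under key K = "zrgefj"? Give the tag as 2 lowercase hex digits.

Key "zrgefj" = 7a 72 67 65 66 6a is 6 bytes ≤ B = 7; zero-pad to 7 bytes: K' = 7a 72 67 65 66 6a 00.
K' ⊕ ipad = 4c 44 51 53 50 5c 36.  K' ⊕ opad = 26 2e 3b 39 3a 36 5c.
Inner input = (K'⊕ipad) ∥ m = 4c 44 51 53 50 5c 36 ∥ 1c.
Inner hash: sum = 76+68+81+83+80+92+54+28 = 562; mod 256 = 50 → 32.
Outer input = (K'⊕opad) ∥ inner = 26 2e 3b 39 3a 36 5c ∥ 32.
Outer hash (tag): sum = 38+46+59+57+58+54+92+50 = 454; mod 256 = 198 → c6.

c6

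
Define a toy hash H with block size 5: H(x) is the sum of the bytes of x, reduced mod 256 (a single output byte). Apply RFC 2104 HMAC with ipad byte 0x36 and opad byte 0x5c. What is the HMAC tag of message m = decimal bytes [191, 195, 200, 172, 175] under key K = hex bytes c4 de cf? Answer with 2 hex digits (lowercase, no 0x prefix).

Key hex bytes c4 de cf is 3 bytes ≤ B = 5; zero-pad to 5 bytes: K' = c4 de cf 00 00.
K' ⊕ ipad = f2 e8 f9 36 36.  K' ⊕ opad = 98 82 93 5c 5c.
Inner input = (K'⊕ipad) ∥ m = f2 e8 f9 36 36 ∥ bf c3 c8 ac af.
Inner hash: sum = 242+232+249+54+54+191+195+200+172+175 = 1764; mod 256 = 228 → e4.
Outer input = (K'⊕opad) ∥ inner = 98 82 93 5c 5c ∥ e4.
Outer hash (tag): sum = 152+130+147+92+92+228 = 841; mod 256 = 73 → 49.

49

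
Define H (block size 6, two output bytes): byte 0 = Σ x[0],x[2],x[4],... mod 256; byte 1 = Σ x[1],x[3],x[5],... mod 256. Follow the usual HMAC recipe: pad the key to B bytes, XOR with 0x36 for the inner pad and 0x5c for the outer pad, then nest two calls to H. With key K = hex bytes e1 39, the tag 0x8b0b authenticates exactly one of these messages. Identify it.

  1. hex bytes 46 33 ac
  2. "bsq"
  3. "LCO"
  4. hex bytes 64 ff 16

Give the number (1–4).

2

Key hex bytes e1 39 is 2 bytes ≤ B = 6; zero-pad to 6 bytes: K' = e1 39 00 00 00 00.
K' ⊕ ipad = d7 0f 36 36 36 36; K' ⊕ opad = bd 65 5c 5c 5c 5c.
m1: inner = H(d7 0f 36 36 36 36 46 33 ac) = 35 ae; tag = H(bd 65 5c 5c 5c 5c 35 ae) = aacb
m2: inner = H(d7 0f 36 36 36 36 62 73 71) = 16 ee; tag = H(bd 65 5c 5c 5c 5c 16 ee) = 8b0b ← matches
m3: inner = H(d7 0f 36 36 36 36 4c 43 4f) = de be; tag = H(bd 65 5c 5c 5c 5c de be) = 53db
m4: inner = H(d7 0f 36 36 36 36 64 ff 16) = bd 7a; tag = H(bd 65 5c 5c 5c 5c bd 7a) = 3297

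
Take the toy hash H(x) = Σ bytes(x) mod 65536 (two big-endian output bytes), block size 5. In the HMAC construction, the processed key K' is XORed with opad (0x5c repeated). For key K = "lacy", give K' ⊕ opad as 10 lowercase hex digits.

Key "lacy" = 6c 61 63 79 is 4 bytes ≤ B = 5; zero-pad to 5 bytes: K' = 6c 61 63 79 00.
XOR each byte with 0x5c: 6c⊕5c=30, 61⊕5c=3d, 63⊕5c=3f, 79⊕5c=25, 00⊕5c=5c.

303d3f255c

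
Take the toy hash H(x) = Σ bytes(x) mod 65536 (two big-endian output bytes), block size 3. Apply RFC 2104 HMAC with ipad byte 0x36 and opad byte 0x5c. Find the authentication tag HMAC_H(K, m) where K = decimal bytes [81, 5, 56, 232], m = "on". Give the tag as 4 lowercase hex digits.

Key decimal bytes [81, 5, 56, 232] = 51 05 38 e8 is 4 bytes > B = 3, so hash it first: H(key) = 01 76, then zero-pad to 3 bytes: K' = 01 76 00.
K' ⊕ ipad = 37 40 36.  K' ⊕ opad = 5d 2a 5c.
Inner input = (K'⊕ipad) ∥ m = 37 40 36 ∥ 6f 6e.
Inner hash: sum = 55+64+54+111+110 = 394 → 01 8a.
Outer input = (K'⊕opad) ∥ inner = 5d 2a 5c ∥ 01 8a.
Outer hash (tag): sum = 93+42+92+1+138 = 366 → 01 6e.

016e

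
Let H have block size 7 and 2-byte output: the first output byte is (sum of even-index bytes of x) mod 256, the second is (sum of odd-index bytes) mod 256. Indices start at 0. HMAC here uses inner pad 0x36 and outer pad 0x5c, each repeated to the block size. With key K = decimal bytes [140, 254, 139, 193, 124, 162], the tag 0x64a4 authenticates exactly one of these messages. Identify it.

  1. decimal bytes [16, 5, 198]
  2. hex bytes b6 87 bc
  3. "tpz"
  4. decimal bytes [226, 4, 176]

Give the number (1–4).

3

Key decimal bytes [140, 254, 139, 193, 124, 162] = 8c fe 8b c1 7c a2 is 6 bytes ≤ B = 7; zero-pad to 7 bytes: K' = 8c fe 8b c1 7c a2 00.
K' ⊕ ipad = ba c8 bd f7 4a 94 36; K' ⊕ opad = d0 a2 d7 9d 20 fe 5c.
m1: inner = H(ba c8 bd f7 4a 94 36 10 05 c6) = fc 29; tag = H(d0 a2 d7 9d 20 fe 5c fc 29) = 4c39
m2: inner = H(ba c8 bd f7 4a 94 36 b6 87 bc) = 7e c5; tag = H(d0 a2 d7 9d 20 fe 5c 7e c5) = e8bb
m3: inner = H(ba c8 bd f7 4a 94 36 74 70 7a) = 67 41; tag = H(d0 a2 d7 9d 20 fe 5c 67 41) = 64a4 ← matches
m4: inner = H(ba c8 bd f7 4a 94 36 e2 04 b0) = fb e5; tag = H(d0 a2 d7 9d 20 fe 5c fb e5) = 0838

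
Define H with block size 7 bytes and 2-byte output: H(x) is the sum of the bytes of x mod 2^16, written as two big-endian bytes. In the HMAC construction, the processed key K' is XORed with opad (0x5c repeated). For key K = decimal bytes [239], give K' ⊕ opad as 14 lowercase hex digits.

b35c5c5c5c5c5c

Key decimal bytes [239] = ef is 1 byte ≤ B = 7; zero-pad to 7 bytes: K' = ef 00 00 00 00 00 00.
XOR each byte with 0x5c: ef⊕5c=b3, 00⊕5c=5c, 00⊕5c=5c, 00⊕5c=5c, 00⊕5c=5c, 00⊕5c=5c, 00⊕5c=5c.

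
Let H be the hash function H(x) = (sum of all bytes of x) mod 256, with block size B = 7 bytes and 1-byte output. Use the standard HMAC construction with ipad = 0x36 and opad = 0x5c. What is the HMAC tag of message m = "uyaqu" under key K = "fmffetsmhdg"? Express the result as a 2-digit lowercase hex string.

35

Key "fmffetsmhdg" = 66 6d 66 66 65 74 73 6d 68 64 67 is 11 bytes > B = 7, so hash it first: H(key) = 8b, then zero-pad to 7 bytes: K' = 8b 00 00 00 00 00 00.
K' ⊕ ipad = bd 36 36 36 36 36 36.  K' ⊕ opad = d7 5c 5c 5c 5c 5c 5c.
Inner input = (K'⊕ipad) ∥ m = bd 36 36 36 36 36 36 ∥ 75 79 61 71 75.
Inner hash: sum = 189+54+54+54+54+54+54+117+121+97+113+117 = 1078; mod 256 = 54 → 36.
Outer input = (K'⊕opad) ∥ inner = d7 5c 5c 5c 5c 5c 5c ∥ 36.
Outer hash (tag): sum = 215+92+92+92+92+92+92+54 = 821; mod 256 = 53 → 35.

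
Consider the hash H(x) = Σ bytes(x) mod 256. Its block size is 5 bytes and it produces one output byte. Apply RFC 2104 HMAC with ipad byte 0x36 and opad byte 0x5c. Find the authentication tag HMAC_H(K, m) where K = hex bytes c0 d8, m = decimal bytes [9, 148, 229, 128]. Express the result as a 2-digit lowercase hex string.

bc

Key hex bytes c0 d8 is 2 bytes ≤ B = 5; zero-pad to 5 bytes: K' = c0 d8 00 00 00.
K' ⊕ ipad = f6 ee 36 36 36.  K' ⊕ opad = 9c 84 5c 5c 5c.
Inner input = (K'⊕ipad) ∥ m = f6 ee 36 36 36 ∥ 09 94 e5 80.
Inner hash: sum = 246+238+54+54+54+9+148+229+128 = 1160; mod 256 = 136 → 88.
Outer input = (K'⊕opad) ∥ inner = 9c 84 5c 5c 5c ∥ 88.
Outer hash (tag): sum = 156+132+92+92+92+136 = 700; mod 256 = 188 → bc.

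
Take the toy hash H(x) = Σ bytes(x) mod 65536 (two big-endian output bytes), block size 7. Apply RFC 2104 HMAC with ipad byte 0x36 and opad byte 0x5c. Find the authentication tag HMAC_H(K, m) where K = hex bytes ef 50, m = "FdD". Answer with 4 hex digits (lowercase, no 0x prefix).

Key hex bytes ef 50 is 2 bytes ≤ B = 7; zero-pad to 7 bytes: K' = ef 50 00 00 00 00 00.
K' ⊕ ipad = d9 66 36 36 36 36 36.  K' ⊕ opad = b3 0c 5c 5c 5c 5c 5c.
Inner input = (K'⊕ipad) ∥ m = d9 66 36 36 36 36 36 ∥ 46 64 44.
Inner hash: sum = 217+102+54+54+54+54+54+70+100+68 = 827 → 03 3b.
Outer input = (K'⊕opad) ∥ inner = b3 0c 5c 5c 5c 5c 5c ∥ 03 3b.
Outer hash (tag): sum = 179+12+92+92+92+92+92+3+59 = 713 → 02 c9.

02c9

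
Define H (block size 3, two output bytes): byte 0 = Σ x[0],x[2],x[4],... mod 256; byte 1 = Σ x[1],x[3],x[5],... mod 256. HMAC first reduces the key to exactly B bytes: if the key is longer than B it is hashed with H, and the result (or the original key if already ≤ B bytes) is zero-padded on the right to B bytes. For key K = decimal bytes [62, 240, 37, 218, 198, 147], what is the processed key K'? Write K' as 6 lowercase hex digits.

295d00

|K| = 6 > B = 3, so first hash the key.
H(K): even-index sum = 297 mod 256 = 41; odd-index sum = 605 mod 256 = 93 → 29 5d.
Zero-pad H(K) = 29 5d to 3 bytes: K' = 29 5d 00.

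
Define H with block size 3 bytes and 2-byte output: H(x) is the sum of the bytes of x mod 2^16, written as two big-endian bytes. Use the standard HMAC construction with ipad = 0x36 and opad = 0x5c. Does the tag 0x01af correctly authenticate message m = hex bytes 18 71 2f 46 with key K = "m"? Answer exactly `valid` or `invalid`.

Key "m" = 6d is 1 byte ≤ B = 3; zero-pad to 3 bytes: K' = 6d 00 00.
K' ⊕ ipad = 5b 36 36; K' ⊕ opad = 31 5c 5c.
Inner hash: sum = 91+54+54+24+113+47+70 = 453 → 01 c5.
Outer hash (recomputed tag): sum = 49+92+92+1+197 = 431 → 01 af.
Recomputed tag = 01af; claimed = 01af → match.

valid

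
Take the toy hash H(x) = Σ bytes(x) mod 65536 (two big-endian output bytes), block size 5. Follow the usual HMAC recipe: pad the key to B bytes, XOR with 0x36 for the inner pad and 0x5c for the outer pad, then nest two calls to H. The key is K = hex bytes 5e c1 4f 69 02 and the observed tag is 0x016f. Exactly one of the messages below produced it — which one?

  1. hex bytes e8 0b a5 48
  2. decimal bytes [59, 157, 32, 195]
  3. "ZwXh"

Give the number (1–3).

2

Key hex bytes 5e c1 4f 69 02 is exactly B = 5 bytes: K' = 5e c1 4f 69 02.
K' ⊕ ipad = 68 f7 79 5f 34; K' ⊕ opad = 02 9d 13 35 5e.
m1: inner = H(68 f7 79 5f 34 e8 0b a5 48) = 04 4b; tag = H(02 9d 13 35 5e 04 4b) = 0194
m2: inner = H(68 f7 79 5f 34 3b 9d 20 c3) = 04 26; tag = H(02 9d 13 35 5e 04 26) = 016f ← matches
m3: inner = H(68 f7 79 5f 34 5a 77 58 68) = 03 fc; tag = H(02 9d 13 35 5e 03 fc) = 0244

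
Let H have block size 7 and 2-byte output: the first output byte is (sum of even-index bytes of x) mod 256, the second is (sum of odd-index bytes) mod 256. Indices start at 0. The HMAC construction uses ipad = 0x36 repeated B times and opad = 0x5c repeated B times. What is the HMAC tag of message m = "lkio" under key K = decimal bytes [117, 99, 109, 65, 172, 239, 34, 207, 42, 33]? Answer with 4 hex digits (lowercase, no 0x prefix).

90ff

Key decimal bytes [117, 99, 109, 65, 172, 239, 34, 207, 42, 33] = 75 63 6d 41 ac ef 22 cf 2a 21 is 10 bytes > B = 7, so hash it first: H(key) = da 83, then zero-pad to 7 bytes: K' = da 83 00 00 00 00 00.
K' ⊕ ipad = ec b5 36 36 36 36 36.  K' ⊕ opad = 86 df 5c 5c 5c 5c 5c.
Inner input = (K'⊕ipad) ∥ m = ec b5 36 36 36 36 36 ∥ 6c 6b 69 6f.
Inner hash: even-index sum = 616 mod 256 = 104; odd-index sum = 502 mod 256 = 246 → 68 f6.
Outer input = (K'⊕opad) ∥ inner = 86 df 5c 5c 5c 5c 5c ∥ 68 f6.
Outer hash (tag): even-index sum = 656 mod 256 = 144; odd-index sum = 511 mod 256 = 255 → 90 ff.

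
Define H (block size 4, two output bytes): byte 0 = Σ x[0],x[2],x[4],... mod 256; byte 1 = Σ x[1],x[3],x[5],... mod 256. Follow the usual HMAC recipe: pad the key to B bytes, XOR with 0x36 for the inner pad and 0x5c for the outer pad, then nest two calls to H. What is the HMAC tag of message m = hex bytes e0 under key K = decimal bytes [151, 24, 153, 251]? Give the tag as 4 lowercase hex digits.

c0e6

Key decimal bytes [151, 24, 153, 251] = 97 18 99 fb is exactly B = 4 bytes: K' = 97 18 99 fb.
K' ⊕ ipad = a1 2e af cd.  K' ⊕ opad = cb 44 c5 a7.
Inner input = (K'⊕ipad) ∥ m = a1 2e af cd ∥ e0.
Inner hash: even-index sum = 560 mod 256 = 48; odd-index sum = 251 mod 256 = 251 → 30 fb.
Outer input = (K'⊕opad) ∥ inner = cb 44 c5 a7 ∥ 30 fb.
Outer hash (tag): even-index sum = 448 mod 256 = 192; odd-index sum = 486 mod 256 = 230 → c0 e6.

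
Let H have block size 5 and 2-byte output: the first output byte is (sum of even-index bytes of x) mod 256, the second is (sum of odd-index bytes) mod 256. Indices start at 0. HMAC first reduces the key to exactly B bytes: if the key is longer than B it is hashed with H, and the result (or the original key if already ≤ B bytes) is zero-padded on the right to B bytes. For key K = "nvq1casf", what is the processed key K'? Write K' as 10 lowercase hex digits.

|K| = 8 > B = 5, so first hash the key.
H(K): even-index sum = 437 mod 256 = 181; odd-index sum = 366 mod 256 = 110 → b5 6e.
Zero-pad H(K) = b5 6e to 5 bytes: K' = b5 6e 00 00 00.

b56e000000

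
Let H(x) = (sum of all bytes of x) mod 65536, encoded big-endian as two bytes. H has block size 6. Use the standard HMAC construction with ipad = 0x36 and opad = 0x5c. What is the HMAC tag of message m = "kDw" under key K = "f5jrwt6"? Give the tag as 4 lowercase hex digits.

0374

Key "f5jrwt6" = 66 35 6a 72 77 74 36 is 7 bytes > B = 6, so hash it first: H(key) = 02 98, then zero-pad to 6 bytes: K' = 02 98 00 00 00 00.
K' ⊕ ipad = 34 ae 36 36 36 36.  K' ⊕ opad = 5e c4 5c 5c 5c 5c.
Inner input = (K'⊕ipad) ∥ m = 34 ae 36 36 36 36 ∥ 6b 44 77.
Inner hash: sum = 52+174+54+54+54+54+107+68+119 = 736 → 02 e0.
Outer input = (K'⊕opad) ∥ inner = 5e c4 5c 5c 5c 5c ∥ 02 e0.
Outer hash (tag): sum = 94+196+92+92+92+92+2+224 = 884 → 03 74.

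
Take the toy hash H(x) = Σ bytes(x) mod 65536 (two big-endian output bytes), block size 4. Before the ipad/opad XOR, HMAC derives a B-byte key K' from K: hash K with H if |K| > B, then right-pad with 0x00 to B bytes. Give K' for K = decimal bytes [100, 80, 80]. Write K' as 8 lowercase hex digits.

Key decimal bytes [100, 80, 80] = 64 50 50 is 3 bytes ≤ B = 4; zero-pad to 4 bytes: K' = 64 50 50 00.

64505000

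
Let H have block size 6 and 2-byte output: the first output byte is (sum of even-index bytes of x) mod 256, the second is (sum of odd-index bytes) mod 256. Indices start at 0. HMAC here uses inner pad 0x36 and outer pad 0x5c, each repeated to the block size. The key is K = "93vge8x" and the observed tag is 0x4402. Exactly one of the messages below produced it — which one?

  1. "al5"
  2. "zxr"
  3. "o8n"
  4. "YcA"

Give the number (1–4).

Key "93vge8x" = 39 33 76 67 65 38 78 is 7 bytes > B = 6, so hash it first: H(key) = 8c d2, then zero-pad to 6 bytes: K' = 8c d2 00 00 00 00.
K' ⊕ ipad = ba e4 36 36 36 36; K' ⊕ opad = d0 8e 5c 5c 5c 5c.
m1: inner = H(ba e4 36 36 36 36 61 6c 35) = bc bc; tag = H(d0 8e 5c 5c 5c 5c bc bc) = 4402 ← matches
m2: inner = H(ba e4 36 36 36 36 7a 78 72) = 12 c8; tag = H(d0 8e 5c 5c 5c 5c 12 c8) = 9a0e
m3: inner = H(ba e4 36 36 36 36 6f 38 6e) = 03 88; tag = H(d0 8e 5c 5c 5c 5c 03 88) = 8bce
m4: inner = H(ba e4 36 36 36 36 59 63 41) = c0 b3; tag = H(d0 8e 5c 5c 5c 5c c0 b3) = 48f9

1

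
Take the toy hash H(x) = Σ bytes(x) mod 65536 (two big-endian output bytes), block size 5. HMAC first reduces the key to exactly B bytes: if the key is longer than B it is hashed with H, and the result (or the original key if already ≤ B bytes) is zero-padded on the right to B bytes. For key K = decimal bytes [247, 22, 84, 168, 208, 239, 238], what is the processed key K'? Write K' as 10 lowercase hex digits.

04b6000000

|K| = 7 > B = 5, so first hash the key.
H(K): sum = 247+22+84+168+208+239+238 = 1206 → 04 b6.
Zero-pad H(K) = 04 b6 to 5 bytes: K' = 04 b6 00 00 00.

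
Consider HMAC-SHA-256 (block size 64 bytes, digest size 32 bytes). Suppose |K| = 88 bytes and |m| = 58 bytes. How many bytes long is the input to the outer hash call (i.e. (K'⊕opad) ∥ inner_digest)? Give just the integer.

96

Key is 88 > 64 bytes, so it is hashed to 32 bytes then zero-padded to 64: |K'| = 64.
Outer input = (K'⊕opad) ∥ H(inner) → 64 + 32 = 96 bytes.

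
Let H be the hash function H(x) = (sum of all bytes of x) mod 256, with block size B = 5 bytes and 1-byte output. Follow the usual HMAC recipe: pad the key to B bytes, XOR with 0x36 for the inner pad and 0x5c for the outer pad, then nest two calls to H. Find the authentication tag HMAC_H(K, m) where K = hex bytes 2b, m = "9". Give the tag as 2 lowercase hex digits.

Key hex bytes 2b is 1 byte ≤ B = 5; zero-pad to 5 bytes: K' = 2b 00 00 00 00.
K' ⊕ ipad = 1d 36 36 36 36.  K' ⊕ opad = 77 5c 5c 5c 5c.
Inner input = (K'⊕ipad) ∥ m = 1d 36 36 36 36 ∥ 39.
Inner hash: sum = 29+54+54+54+54+57 = 302; mod 256 = 46 → 2e.
Outer input = (K'⊕opad) ∥ inner = 77 5c 5c 5c 5c ∥ 2e.
Outer hash (tag): sum = 119+92+92+92+92+46 = 533; mod 256 = 21 → 15.

15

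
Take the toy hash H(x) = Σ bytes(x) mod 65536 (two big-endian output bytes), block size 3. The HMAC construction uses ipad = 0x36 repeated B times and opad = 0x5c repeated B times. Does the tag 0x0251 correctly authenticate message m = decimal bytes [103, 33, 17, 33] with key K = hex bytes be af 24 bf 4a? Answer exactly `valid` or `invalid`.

Key hex bytes be af 24 bf 4a is 5 bytes > B = 3, so hash it first: H(key) = 02 9a, then zero-pad to 3 bytes: K' = 02 9a 00.
K' ⊕ ipad = 34 ac 36; K' ⊕ opad = 5e c6 5c.
Inner hash: sum = 52+172+54+103+33+17+33 = 464 → 01 d0.
Outer hash (recomputed tag): sum = 94+198+92+1+208 = 593 → 02 51.
Recomputed tag = 0251; claimed = 0251 → match.

valid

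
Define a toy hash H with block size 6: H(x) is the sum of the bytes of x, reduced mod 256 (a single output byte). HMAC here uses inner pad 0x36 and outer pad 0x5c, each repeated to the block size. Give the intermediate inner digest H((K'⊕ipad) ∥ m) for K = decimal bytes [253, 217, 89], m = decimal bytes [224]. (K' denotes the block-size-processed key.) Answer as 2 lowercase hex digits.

Key decimal bytes [253, 217, 89] = fd d9 59 is 3 bytes ≤ B = 6; zero-pad to 6 bytes: K' = fd d9 59 00 00 00.
K' ⊕ ipad = cb ef 6f 36 36 36.
Inner input = cb ef 6f 36 36 36 ∥ e0.
Inner hash: sum = 203+239+111+54+54+54+224 = 939; mod 256 = 171 → ab.

ab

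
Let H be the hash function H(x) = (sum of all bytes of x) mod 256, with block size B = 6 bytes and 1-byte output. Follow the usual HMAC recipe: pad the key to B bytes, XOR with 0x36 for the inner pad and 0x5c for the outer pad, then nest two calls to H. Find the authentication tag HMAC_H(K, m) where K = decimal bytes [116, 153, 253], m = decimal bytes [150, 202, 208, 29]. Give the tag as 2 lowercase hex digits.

4d

Key decimal bytes [116, 153, 253] = 74 99 fd is 3 bytes ≤ B = 6; zero-pad to 6 bytes: K' = 74 99 fd 00 00 00.
K' ⊕ ipad = 42 af cb 36 36 36.  K' ⊕ opad = 28 c5 a1 5c 5c 5c.
Inner input = (K'⊕ipad) ∥ m = 42 af cb 36 36 36 ∥ 96 ca d0 1d.
Inner hash: sum = 66+175+203+54+54+54+150+202+208+29 = 1195; mod 256 = 171 → ab.
Outer input = (K'⊕opad) ∥ inner = 28 c5 a1 5c 5c 5c ∥ ab.
Outer hash (tag): sum = 40+197+161+92+92+92+171 = 845; mod 256 = 77 → 4d.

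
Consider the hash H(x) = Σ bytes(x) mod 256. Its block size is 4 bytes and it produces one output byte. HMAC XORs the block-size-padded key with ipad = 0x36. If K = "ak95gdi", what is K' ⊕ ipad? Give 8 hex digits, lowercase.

58363636

Key "ak95gdi" = 61 6b 39 35 67 64 69 is 7 bytes > B = 4, so hash it first: H(key) = 6e, then zero-pad to 4 bytes: K' = 6e 00 00 00.
XOR each byte with 0x36: 6e⊕36=58, 00⊕36=36, 00⊕36=36, 00⊕36=36.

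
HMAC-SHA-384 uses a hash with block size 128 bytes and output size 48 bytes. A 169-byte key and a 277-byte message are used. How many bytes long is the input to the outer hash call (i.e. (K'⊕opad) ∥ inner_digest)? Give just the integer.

Key is 169 > 128 bytes, so it is hashed to 48 bytes then zero-padded to 128: |K'| = 128.
Outer input = (K'⊕opad) ∥ H(inner) → 128 + 48 = 176 bytes.

176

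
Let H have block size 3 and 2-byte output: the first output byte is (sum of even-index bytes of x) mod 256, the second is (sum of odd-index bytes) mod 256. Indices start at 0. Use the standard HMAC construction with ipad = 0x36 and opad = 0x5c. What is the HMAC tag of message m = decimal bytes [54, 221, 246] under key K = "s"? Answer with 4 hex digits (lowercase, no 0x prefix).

edb4

Key "s" = 73 is 1 byte ≤ B = 3; zero-pad to 3 bytes: K' = 73 00 00.
K' ⊕ ipad = 45 36 36.  K' ⊕ opad = 2f 5c 5c.
Inner input = (K'⊕ipad) ∥ m = 45 36 36 ∥ 36 dd f6.
Inner hash: even-index sum = 344 mod 256 = 88; odd-index sum = 354 mod 256 = 98 → 58 62.
Outer input = (K'⊕opad) ∥ inner = 2f 5c 5c ∥ 58 62.
Outer hash (tag): even-index sum = 237 mod 256 = 237; odd-index sum = 180 mod 256 = 180 → ed b4.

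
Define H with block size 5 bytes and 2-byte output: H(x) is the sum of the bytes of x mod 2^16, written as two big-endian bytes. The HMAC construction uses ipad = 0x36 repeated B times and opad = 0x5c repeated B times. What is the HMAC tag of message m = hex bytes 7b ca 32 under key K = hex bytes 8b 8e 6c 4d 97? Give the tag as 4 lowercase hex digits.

Key hex bytes 8b 8e 6c 4d 97 is exactly B = 5 bytes: K' = 8b 8e 6c 4d 97.
K' ⊕ ipad = bd b8 5a 7b a1.  K' ⊕ opad = d7 d2 30 11 cb.
Inner input = (K'⊕ipad) ∥ m = bd b8 5a 7b a1 ∥ 7b ca 32.
Inner hash: sum = 189+184+90+123+161+123+202+50 = 1122 → 04 62.
Outer input = (K'⊕opad) ∥ inner = d7 d2 30 11 cb ∥ 04 62.
Outer hash (tag): sum = 215+210+48+17+203+4+98 = 795 → 03 1b.

031b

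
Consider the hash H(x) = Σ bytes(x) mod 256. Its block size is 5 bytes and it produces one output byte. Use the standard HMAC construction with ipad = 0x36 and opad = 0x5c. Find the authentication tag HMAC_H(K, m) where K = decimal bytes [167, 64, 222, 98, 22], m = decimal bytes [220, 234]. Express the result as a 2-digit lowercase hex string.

4a

Key decimal bytes [167, 64, 222, 98, 22] = a7 40 de 62 16 is exactly B = 5 bytes: K' = a7 40 de 62 16.
K' ⊕ ipad = 91 76 e8 54 20.  K' ⊕ opad = fb 1c 82 3e 4a.
Inner input = (K'⊕ipad) ∥ m = 91 76 e8 54 20 ∥ dc ea.
Inner hash: sum = 145+118+232+84+32+220+234 = 1065; mod 256 = 41 → 29.
Outer input = (K'⊕opad) ∥ inner = fb 1c 82 3e 4a ∥ 29.
Outer hash (tag): sum = 251+28+130+62+74+41 = 586; mod 256 = 74 → 4a.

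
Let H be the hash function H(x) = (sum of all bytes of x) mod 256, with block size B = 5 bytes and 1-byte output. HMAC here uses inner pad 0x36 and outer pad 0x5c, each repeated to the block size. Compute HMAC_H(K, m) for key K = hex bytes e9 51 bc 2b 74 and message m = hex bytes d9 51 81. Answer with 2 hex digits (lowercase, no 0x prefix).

Key hex bytes e9 51 bc 2b 74 is exactly B = 5 bytes: K' = e9 51 bc 2b 74.
K' ⊕ ipad = df 67 8a 1d 42.  K' ⊕ opad = b5 0d e0 77 28.
Inner input = (K'⊕ipad) ∥ m = df 67 8a 1d 42 ∥ d9 51 81.
Inner hash: sum = 223+103+138+29+66+217+81+129 = 986; mod 256 = 218 → da.
Outer input = (K'⊕opad) ∥ inner = b5 0d e0 77 28 ∥ da.
Outer hash (tag): sum = 181+13+224+119+40+218 = 795; mod 256 = 27 → 1b.

1b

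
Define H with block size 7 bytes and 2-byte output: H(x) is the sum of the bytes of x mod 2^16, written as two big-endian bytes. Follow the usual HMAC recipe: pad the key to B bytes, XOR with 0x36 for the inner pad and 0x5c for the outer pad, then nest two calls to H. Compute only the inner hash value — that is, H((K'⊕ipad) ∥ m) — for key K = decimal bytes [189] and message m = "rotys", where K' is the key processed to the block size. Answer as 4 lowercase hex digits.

Key decimal bytes [189] = bd is 1 byte ≤ B = 7; zero-pad to 7 bytes: K' = bd 00 00 00 00 00 00.
K' ⊕ ipad = 8b 36 36 36 36 36 36.
Inner input = 8b 36 36 36 36 36 36 ∥ 72 6f 74 79 73.
Inner hash: sum = 139+54+54+54+54+54+54+114+111+116+121+115 = 1040 → 04 10.

0410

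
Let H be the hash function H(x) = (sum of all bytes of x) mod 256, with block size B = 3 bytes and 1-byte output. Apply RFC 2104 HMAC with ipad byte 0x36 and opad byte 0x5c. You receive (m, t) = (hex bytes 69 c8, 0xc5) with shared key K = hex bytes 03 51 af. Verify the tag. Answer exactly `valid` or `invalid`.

valid

Key hex bytes 03 51 af is exactly B = 3 bytes: K' = 03 51 af.
K' ⊕ ipad = 35 67 99; K' ⊕ opad = 5f 0d f3.
Inner hash: sum = 53+103+153+105+200 = 614; mod 256 = 102 → 66.
Outer hash (recomputed tag): sum = 95+13+243+102 = 453; mod 256 = 197 → c5.
Recomputed tag = c5; claimed = c5 → match.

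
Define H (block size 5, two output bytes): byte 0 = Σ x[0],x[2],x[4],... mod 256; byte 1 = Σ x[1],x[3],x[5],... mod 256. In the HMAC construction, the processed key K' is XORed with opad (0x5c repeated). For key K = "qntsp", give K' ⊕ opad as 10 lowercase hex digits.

2d32282f2c

Key "qntsp" = 71 6e 74 73 70 is exactly B = 5 bytes: K' = 71 6e 74 73 70.
XOR each byte with 0x5c: 71⊕5c=2d, 6e⊕5c=32, 74⊕5c=28, 73⊕5c=2f, 70⊕5c=2c.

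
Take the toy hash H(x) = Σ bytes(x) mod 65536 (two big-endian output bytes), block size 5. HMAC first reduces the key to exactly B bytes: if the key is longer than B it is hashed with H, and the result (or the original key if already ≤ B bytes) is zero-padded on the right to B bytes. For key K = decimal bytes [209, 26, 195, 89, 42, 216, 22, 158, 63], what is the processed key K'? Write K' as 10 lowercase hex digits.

03fc000000

|K| = 9 > B = 5, so first hash the key.
H(K): sum = 209+26+195+89+42+216+22+158+63 = 1020 → 03 fc.
Zero-pad H(K) = 03 fc to 5 bytes: K' = 03 fc 00 00 00.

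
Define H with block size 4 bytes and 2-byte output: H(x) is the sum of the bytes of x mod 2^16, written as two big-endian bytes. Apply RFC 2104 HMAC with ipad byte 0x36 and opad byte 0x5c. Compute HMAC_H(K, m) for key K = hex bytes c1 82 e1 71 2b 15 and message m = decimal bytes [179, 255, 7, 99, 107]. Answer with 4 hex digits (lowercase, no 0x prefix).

01ad

Key hex bytes c1 82 e1 71 2b 15 is 6 bytes > B = 4, so hash it first: H(key) = 02 d5, then zero-pad to 4 bytes: K' = 02 d5 00 00.
K' ⊕ ipad = 34 e3 36 36.  K' ⊕ opad = 5e 89 5c 5c.
Inner input = (K'⊕ipad) ∥ m = 34 e3 36 36 ∥ b3 ff 07 63 6b.
Inner hash: sum = 52+227+54+54+179+255+7+99+107 = 1034 → 04 0a.
Outer input = (K'⊕opad) ∥ inner = 5e 89 5c 5c ∥ 04 0a.
Outer hash (tag): sum = 94+137+92+92+4+10 = 429 → 01 ad.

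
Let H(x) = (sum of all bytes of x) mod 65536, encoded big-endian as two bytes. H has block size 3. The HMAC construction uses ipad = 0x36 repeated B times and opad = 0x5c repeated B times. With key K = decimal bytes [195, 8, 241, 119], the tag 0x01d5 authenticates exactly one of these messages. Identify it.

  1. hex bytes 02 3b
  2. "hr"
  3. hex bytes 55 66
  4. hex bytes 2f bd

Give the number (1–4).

1

Key decimal bytes [195, 8, 241, 119] = c3 08 f1 77 is 4 bytes > B = 3, so hash it first: H(key) = 02 33, then zero-pad to 3 bytes: K' = 02 33 00.
K' ⊕ ipad = 34 05 36; K' ⊕ opad = 5e 6f 5c.
m1: inner = H(34 05 36 02 3b) = 00 ac; tag = H(5e 6f 5c 00 ac) = 01d5 ← matches
m2: inner = H(34 05 36 68 72) = 01 49; tag = H(5e 6f 5c 01 49) = 0173
m3: inner = H(34 05 36 55 66) = 01 2a; tag = H(5e 6f 5c 01 2a) = 0154
m4: inner = H(34 05 36 2f bd) = 01 5b; tag = H(5e 6f 5c 01 5b) = 0185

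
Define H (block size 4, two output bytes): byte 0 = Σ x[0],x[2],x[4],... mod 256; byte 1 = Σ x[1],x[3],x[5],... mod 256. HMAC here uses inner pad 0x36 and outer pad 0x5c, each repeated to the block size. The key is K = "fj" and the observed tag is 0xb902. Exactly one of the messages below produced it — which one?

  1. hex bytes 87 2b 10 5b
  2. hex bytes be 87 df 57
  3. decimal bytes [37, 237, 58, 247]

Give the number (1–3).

Key "fj" = 66 6a is 2 bytes ≤ B = 4; zero-pad to 4 bytes: K' = 66 6a 00 00.
K' ⊕ ipad = 50 5c 36 36; K' ⊕ opad = 3a 36 5c 5c.
m1: inner = H(50 5c 36 36 87 2b 10 5b) = 1d 18; tag = H(3a 36 5c 5c 1d 18) = b3aa
m2: inner = H(50 5c 36 36 be 87 df 57) = 23 70; tag = H(3a 36 5c 5c 23 70) = b902 ← matches
m3: inner = H(50 5c 36 36 25 ed 3a f7) = e5 76; tag = H(3a 36 5c 5c e5 76) = 7b08

2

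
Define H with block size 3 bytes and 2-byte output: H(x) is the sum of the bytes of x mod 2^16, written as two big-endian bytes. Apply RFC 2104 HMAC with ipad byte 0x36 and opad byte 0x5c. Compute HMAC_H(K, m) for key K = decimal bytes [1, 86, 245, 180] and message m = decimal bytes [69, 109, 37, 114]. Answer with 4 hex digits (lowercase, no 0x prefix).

0200

Key decimal bytes [1, 86, 245, 180] = 01 56 f5 b4 is 4 bytes > B = 3, so hash it first: H(key) = 02 00, then zero-pad to 3 bytes: K' = 02 00 00.
K' ⊕ ipad = 34 36 36.  K' ⊕ opad = 5e 5c 5c.
Inner input = (K'⊕ipad) ∥ m = 34 36 36 ∥ 45 6d 25 72.
Inner hash: sum = 52+54+54+69+109+37+114 = 489 → 01 e9.
Outer input = (K'⊕opad) ∥ inner = 5e 5c 5c ∥ 01 e9.
Outer hash (tag): sum = 94+92+92+1+233 = 512 → 02 00.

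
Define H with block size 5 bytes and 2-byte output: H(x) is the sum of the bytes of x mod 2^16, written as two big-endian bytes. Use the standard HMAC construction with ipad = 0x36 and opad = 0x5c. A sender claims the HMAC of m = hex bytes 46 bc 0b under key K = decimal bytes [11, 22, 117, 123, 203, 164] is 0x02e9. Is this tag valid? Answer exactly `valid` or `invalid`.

valid

Key decimal bytes [11, 22, 117, 123, 203, 164] = 0b 16 75 7b cb a4 is 6 bytes > B = 5, so hash it first: H(key) = 02 80, then zero-pad to 5 bytes: K' = 02 80 00 00 00.
K' ⊕ ipad = 34 b6 36 36 36; K' ⊕ opad = 5e dc 5c 5c 5c.
Inner hash: sum = 52+182+54+54+54+70+188+11 = 665 → 02 99.
Outer hash (recomputed tag): sum = 94+220+92+92+92+2+153 = 745 → 02 e9.
Recomputed tag = 02e9; claimed = 02e9 → match.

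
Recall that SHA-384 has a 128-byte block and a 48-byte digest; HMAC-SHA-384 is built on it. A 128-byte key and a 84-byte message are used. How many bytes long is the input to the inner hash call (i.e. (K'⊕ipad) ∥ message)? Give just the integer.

212

Key is 128 ≤ 128 bytes, zero-padded: |K'| = 128.
Inner input = (K'⊕ipad) ∥ m → 128 + 84 = 212 bytes.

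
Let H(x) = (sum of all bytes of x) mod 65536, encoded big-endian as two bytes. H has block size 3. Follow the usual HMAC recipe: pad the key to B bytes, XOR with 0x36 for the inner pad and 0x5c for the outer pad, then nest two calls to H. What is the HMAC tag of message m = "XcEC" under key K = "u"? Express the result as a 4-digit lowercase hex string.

01d4

Key "u" = 75 is 1 byte ≤ B = 3; zero-pad to 3 bytes: K' = 75 00 00.
K' ⊕ ipad = 43 36 36.  K' ⊕ opad = 29 5c 5c.
Inner input = (K'⊕ipad) ∥ m = 43 36 36 ∥ 58 63 45 43.
Inner hash: sum = 67+54+54+88+99+69+67 = 498 → 01 f2.
Outer input = (K'⊕opad) ∥ inner = 29 5c 5c ∥ 01 f2.
Outer hash (tag): sum = 41+92+92+1+242 = 468 → 01 d4.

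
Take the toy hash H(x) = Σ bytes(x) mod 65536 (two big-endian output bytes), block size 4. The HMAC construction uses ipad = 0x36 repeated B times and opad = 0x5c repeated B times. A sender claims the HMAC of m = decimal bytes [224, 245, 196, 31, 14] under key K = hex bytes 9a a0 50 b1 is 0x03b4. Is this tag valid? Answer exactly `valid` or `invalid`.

valid

Key hex bytes 9a a0 50 b1 is exactly B = 4 bytes: K' = 9a a0 50 b1.
K' ⊕ ipad = ac 96 66 87; K' ⊕ opad = c6 fc 0c ed.
Inner hash: sum = 172+150+102+135+224+245+196+31+14 = 1269 → 04 f5.
Outer hash (recomputed tag): sum = 198+252+12+237+4+245 = 948 → 03 b4.
Recomputed tag = 03b4; claimed = 03b4 → match.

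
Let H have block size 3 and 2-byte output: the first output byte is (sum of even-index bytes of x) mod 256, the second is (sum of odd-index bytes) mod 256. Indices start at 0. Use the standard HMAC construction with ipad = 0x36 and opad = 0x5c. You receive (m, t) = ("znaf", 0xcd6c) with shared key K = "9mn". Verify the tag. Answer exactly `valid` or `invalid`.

valid

Key "9mn" = 39 6d 6e is exactly B = 3 bytes: K' = 39 6d 6e.
K' ⊕ ipad = 0f 5b 58; K' ⊕ opad = 65 31 32.
Inner hash: even-index sum = 315 mod 256 = 59; odd-index sum = 310 mod 256 = 54 → 3b 36.
Outer hash (recomputed tag): even-index sum = 205 mod 256 = 205; odd-index sum = 108 mod 256 = 108 → cd 6c.
Recomputed tag = cd6c; claimed = cd6c → match.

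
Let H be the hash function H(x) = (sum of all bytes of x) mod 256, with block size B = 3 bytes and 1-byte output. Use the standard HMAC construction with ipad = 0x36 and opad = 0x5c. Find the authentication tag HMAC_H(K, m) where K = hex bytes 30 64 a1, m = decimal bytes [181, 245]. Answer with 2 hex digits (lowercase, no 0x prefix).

Key hex bytes 30 64 a1 is exactly B = 3 bytes: K' = 30 64 a1.
K' ⊕ ipad = 06 52 97.  K' ⊕ opad = 6c 38 fd.
Inner input = (K'⊕ipad) ∥ m = 06 52 97 ∥ b5 f5.
Inner hash: sum = 6+82+151+181+245 = 665; mod 256 = 153 → 99.
Outer input = (K'⊕opad) ∥ inner = 6c 38 fd ∥ 99.
Outer hash (tag): sum = 108+56+253+153 = 570; mod 256 = 58 → 3a.

3a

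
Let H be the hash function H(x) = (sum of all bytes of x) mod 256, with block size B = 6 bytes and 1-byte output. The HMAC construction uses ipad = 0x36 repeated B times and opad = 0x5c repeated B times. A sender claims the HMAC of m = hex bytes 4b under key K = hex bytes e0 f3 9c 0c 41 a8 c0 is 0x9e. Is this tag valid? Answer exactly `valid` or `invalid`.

Key hex bytes e0 f3 9c 0c 41 a8 c0 is 7 bytes > B = 6, so hash it first: H(key) = 24, then zero-pad to 6 bytes: K' = 24 00 00 00 00 00.
K' ⊕ ipad = 12 36 36 36 36 36; K' ⊕ opad = 78 5c 5c 5c 5c 5c.
Inner hash: sum = 18+54+54+54+54+54+75 = 363; mod 256 = 107 → 6b.
Outer hash (recomputed tag): sum = 120+92+92+92+92+92+107 = 687; mod 256 = 175 → af.
Recomputed tag = af; claimed = 9e → mismatch.

invalid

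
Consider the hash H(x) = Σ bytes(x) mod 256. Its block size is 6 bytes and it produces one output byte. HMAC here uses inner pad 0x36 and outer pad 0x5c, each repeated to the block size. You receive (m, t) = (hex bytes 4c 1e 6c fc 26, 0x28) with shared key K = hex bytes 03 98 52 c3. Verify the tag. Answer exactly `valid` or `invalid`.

Key hex bytes 03 98 52 c3 is 4 bytes ≤ B = 6; zero-pad to 6 bytes: K' = 03 98 52 c3 00 00.
K' ⊕ ipad = 35 ae 64 f5 36 36; K' ⊕ opad = 5f c4 0e 9f 5c 5c.
Inner hash: sum = 53+174+100+245+54+54+76+30+108+252+38 = 1184; mod 256 = 160 → a0.
Outer hash (recomputed tag): sum = 95+196+14+159+92+92+160 = 808; mod 256 = 40 → 28.
Recomputed tag = 28; claimed = 28 → match.

valid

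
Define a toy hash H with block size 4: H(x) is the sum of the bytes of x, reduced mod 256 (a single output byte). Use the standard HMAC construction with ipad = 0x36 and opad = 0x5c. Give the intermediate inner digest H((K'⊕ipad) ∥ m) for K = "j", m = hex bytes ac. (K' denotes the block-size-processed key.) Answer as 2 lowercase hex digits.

Key "j" = 6a is 1 byte ≤ B = 4; zero-pad to 4 bytes: K' = 6a 00 00 00.
K' ⊕ ipad = 5c 36 36 36.
Inner input = 5c 36 36 36 ∥ ac.
Inner hash: sum = 92+54+54+54+172 = 426; mod 256 = 170 → aa.

aa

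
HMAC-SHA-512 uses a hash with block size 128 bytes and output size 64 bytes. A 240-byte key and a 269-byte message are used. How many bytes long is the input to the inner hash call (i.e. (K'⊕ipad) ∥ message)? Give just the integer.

397

Key is 240 > 128 bytes, so it is hashed to 64 bytes then zero-padded to 128: |K'| = 128.
Inner input = (K'⊕ipad) ∥ m → 128 + 269 = 397 bytes.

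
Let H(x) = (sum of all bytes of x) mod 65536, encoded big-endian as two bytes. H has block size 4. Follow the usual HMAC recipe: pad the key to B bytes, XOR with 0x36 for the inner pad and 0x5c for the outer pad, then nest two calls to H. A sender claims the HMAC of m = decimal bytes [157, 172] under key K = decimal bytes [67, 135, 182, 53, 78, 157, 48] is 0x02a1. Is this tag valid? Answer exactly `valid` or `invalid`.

Key decimal bytes [67, 135, 182, 53, 78, 157, 48] = 43 87 b6 35 4e 9d 30 is 7 bytes > B = 4, so hash it first: H(key) = 02 d0, then zero-pad to 4 bytes: K' = 02 d0 00 00.
K' ⊕ ipad = 34 e6 36 36; K' ⊕ opad = 5e 8c 5c 5c.
Inner hash: sum = 52+230+54+54+157+172 = 719 → 02 cf.
Outer hash (recomputed tag): sum = 94+140+92+92+2+207 = 627 → 02 73.
Recomputed tag = 0273; claimed = 02a1 → mismatch.

invalid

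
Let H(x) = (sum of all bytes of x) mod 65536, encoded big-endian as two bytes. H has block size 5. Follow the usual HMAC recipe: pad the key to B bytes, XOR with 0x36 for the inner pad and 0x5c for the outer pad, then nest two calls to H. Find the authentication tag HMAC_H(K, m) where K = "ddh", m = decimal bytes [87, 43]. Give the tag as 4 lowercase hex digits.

024d

Key "ddh" = 64 64 68 is 3 bytes ≤ B = 5; zero-pad to 5 bytes: K' = 64 64 68 00 00.
K' ⊕ ipad = 52 52 5e 36 36.  K' ⊕ opad = 38 38 34 5c 5c.
Inner input = (K'⊕ipad) ∥ m = 52 52 5e 36 36 ∥ 57 2b.
Inner hash: sum = 82+82+94+54+54+87+43 = 496 → 01 f0.
Outer input = (K'⊕opad) ∥ inner = 38 38 34 5c 5c ∥ 01 f0.
Outer hash (tag): sum = 56+56+52+92+92+1+240 = 589 → 02 4d.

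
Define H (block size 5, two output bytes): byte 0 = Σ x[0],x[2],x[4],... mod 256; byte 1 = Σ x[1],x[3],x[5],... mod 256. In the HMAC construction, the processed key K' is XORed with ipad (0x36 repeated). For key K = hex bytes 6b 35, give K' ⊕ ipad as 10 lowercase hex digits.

Key hex bytes 6b 35 is 2 bytes ≤ B = 5; zero-pad to 5 bytes: K' = 6b 35 00 00 00.
XOR each byte with 0x36: 6b⊕36=5d, 35⊕36=03, 00⊕36=36, 00⊕36=36, 00⊕36=36.

5d03363636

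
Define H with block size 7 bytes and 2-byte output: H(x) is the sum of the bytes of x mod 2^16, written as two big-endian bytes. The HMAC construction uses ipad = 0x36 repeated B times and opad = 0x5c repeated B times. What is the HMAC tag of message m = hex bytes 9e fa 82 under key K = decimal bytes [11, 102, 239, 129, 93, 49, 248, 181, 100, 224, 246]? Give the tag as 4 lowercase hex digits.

Key decimal bytes [11, 102, 239, 129, 93, 49, 248, 181, 100, 224, 246] = 0b 66 ef 81 5d 31 f8 b5 64 e0 f6 is 11 bytes > B = 7, so hash it first: H(key) = 06 56, then zero-pad to 7 bytes: K' = 06 56 00 00 00 00 00.
K' ⊕ ipad = 30 60 36 36 36 36 36.  K' ⊕ opad = 5a 0a 5c 5c 5c 5c 5c.
Inner input = (K'⊕ipad) ∥ m = 30 60 36 36 36 36 36 ∥ 9e fa 82.
Inner hash: sum = 48+96+54+54+54+54+54+158+250+130 = 952 → 03 b8.
Outer input = (K'⊕opad) ∥ inner = 5a 0a 5c 5c 5c 5c 5c ∥ 03 b8.
Outer hash (tag): sum = 90+10+92+92+92+92+92+3+184 = 747 → 02 eb.

02eb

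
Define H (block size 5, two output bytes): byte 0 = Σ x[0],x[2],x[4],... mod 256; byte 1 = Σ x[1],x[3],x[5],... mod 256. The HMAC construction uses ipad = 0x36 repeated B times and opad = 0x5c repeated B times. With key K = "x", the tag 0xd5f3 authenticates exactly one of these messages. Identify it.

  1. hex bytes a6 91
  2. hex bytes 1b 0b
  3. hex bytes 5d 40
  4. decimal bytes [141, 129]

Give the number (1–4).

4

Key "x" = 78 is 1 byte ≤ B = 5; zero-pad to 5 bytes: K' = 78 00 00 00 00.
K' ⊕ ipad = 4e 36 36 36 36; K' ⊕ opad = 24 5c 5c 5c 5c.
m1: inner = H(4e 36 36 36 36 a6 91) = 4b 12; tag = H(24 5c 5c 5c 5c 4b 12) = ee03
m2: inner = H(4e 36 36 36 36 1b 0b) = c5 87; tag = H(24 5c 5c 5c 5c c5 87) = 637d
m3: inner = H(4e 36 36 36 36 5d 40) = fa c9; tag = H(24 5c 5c 5c 5c fa c9) = a5b2
m4: inner = H(4e 36 36 36 36 8d 81) = 3b f9; tag = H(24 5c 5c 5c 5c 3b f9) = d5f3 ← matches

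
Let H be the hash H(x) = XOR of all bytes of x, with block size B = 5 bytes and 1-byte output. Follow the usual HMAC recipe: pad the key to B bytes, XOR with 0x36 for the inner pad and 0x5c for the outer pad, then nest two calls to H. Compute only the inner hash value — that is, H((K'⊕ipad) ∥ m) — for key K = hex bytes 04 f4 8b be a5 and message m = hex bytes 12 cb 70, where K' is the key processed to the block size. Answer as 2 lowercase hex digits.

ff

Key hex bytes 04 f4 8b be a5 is exactly B = 5 bytes: K' = 04 f4 8b be a5.
K' ⊕ ipad = 32 c2 bd 88 93.
Inner input = 32 c2 bd 88 93 ∥ 12 cb 70.
Inner hash: XOR 32⊕c2⊕bd⊕88⊕93⊕12⊕cb⊕70 = ff.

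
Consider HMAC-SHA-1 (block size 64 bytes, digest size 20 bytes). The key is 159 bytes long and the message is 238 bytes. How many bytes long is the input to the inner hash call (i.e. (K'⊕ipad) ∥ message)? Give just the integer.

302

Key is 159 > 64 bytes, so it is hashed to 20 bytes then zero-padded to 64: |K'| = 64.
Inner input = (K'⊕ipad) ∥ m → 64 + 238 = 302 bytes.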